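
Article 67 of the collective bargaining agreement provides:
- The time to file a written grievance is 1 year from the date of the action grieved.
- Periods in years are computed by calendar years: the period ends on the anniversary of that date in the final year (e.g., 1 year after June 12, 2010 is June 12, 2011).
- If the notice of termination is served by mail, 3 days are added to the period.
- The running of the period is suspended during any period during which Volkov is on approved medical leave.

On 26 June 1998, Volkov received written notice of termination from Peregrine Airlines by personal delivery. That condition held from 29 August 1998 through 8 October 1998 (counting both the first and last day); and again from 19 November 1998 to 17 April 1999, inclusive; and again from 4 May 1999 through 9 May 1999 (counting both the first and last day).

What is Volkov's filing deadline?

1 year after 26 June 1998 is June 26, 1999.
Service was not by mail, so no mail extension applies.
From August 29, 1998 through October 8, 1998 inclusive is 41 days; tolling adds 41 days: June 26, 1999 + 41 days = August 6, 1999.
From November 19, 1998 through April 17, 1999 inclusive is 150 days; tolling adds 150 days: August 6, 1999 + 150 days = January 3, 2000.
From May 4, 1999 through May 9, 1999 inclusive is 6 days; tolling adds 6 days: January 3, 2000 + 6 days = January 9, 2000.

January 9, 2000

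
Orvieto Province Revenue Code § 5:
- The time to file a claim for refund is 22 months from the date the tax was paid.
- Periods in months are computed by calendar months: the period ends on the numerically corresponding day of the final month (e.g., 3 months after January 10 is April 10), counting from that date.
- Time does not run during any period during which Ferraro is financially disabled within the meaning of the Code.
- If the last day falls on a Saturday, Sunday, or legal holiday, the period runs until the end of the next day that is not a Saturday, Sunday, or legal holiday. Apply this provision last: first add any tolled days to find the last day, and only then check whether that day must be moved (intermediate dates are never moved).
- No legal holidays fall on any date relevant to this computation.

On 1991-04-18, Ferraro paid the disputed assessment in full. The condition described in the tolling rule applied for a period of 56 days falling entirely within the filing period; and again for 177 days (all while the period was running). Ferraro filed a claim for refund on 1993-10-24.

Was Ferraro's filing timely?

No

22 months after 1991-04-18 is February 18, 1993.
Tolling adds 56 days: February 18, 1993 + 56 days = April 15, 1993.
Tolling adds 177 days: April 15, 1993 + 177 days = October 9, 1993.
October 9, 1993 is Saturday; October 10, 1993 is Sunday. The next qualifying day is October 11, 1993.
The deadline is October 11, 1993; the filing on October 24, 1993 is after that date.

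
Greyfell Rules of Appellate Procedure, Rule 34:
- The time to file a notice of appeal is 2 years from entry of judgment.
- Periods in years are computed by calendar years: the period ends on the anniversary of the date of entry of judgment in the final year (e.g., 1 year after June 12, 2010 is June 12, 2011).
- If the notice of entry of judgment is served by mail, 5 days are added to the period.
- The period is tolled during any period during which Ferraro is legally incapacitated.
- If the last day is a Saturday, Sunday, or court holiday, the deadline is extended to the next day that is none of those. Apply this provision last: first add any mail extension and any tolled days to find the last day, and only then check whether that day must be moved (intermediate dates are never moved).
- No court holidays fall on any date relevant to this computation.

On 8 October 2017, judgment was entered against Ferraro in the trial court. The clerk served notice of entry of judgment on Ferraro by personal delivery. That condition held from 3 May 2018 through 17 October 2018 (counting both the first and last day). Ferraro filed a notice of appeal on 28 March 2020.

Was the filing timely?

No

2 years after 8 October 2017 is October 8, 2019.
Service was not by mail, so no mail extension applies.
From May 3, 2018 through October 17, 2018 inclusive is 168 days; tolling adds 168 days: October 8, 2019 + 168 days = March 24, 2020.
March 24, 2020 is a Tuesday and not a court holiday, so no extension applies.
The deadline is March 24, 2020; the filing on March 28, 2020 is after that date.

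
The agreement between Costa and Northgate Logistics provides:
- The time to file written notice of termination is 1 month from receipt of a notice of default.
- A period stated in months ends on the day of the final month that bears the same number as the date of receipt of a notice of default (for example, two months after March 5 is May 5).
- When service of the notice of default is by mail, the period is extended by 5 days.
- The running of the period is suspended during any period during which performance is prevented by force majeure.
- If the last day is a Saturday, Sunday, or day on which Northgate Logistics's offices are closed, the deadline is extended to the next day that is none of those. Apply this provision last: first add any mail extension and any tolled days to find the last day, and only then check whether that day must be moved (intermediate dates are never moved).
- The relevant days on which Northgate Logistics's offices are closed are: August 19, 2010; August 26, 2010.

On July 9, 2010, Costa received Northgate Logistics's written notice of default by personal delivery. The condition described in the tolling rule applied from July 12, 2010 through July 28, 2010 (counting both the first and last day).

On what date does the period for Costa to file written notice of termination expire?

1 month after July 9, 2010 is August 9, 2010.
Service was not by mail, so no mail extension applies.
From July 12, 2010 through July 28, 2010 inclusive is 17 days; tolling adds 17 days: August 9, 2010 + 17 days = August 26, 2010.
August 26, 2010 is a listed holiday. The next qualifying day is August 27, 2010.

August 27, 2010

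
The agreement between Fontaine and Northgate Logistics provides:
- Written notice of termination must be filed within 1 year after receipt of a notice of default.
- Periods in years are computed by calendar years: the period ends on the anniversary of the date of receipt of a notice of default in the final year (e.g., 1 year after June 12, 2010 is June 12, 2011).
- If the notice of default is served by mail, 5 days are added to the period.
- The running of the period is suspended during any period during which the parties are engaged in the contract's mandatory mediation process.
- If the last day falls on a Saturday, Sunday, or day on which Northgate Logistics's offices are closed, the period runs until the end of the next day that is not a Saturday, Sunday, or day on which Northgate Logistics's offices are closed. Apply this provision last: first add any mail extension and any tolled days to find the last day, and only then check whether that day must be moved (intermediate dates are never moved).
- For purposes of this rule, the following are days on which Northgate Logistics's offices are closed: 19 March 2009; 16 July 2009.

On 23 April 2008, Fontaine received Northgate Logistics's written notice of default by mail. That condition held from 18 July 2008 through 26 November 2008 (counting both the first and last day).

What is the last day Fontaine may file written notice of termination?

September 7, 2009

1 year after 23 April 2008 is April 23, 2009.
Service was by mail, adding 5 days: April 23, 2009 + 5 days = April 28, 2009.
From July 18, 2008 through November 26, 2008 inclusive is 132 days; tolling adds 132 days: April 28, 2009 + 132 days = September 7, 2009.
September 7, 2009 is a Monday and not a day on which Northgate Logistics's offices are closed, so no extension applies.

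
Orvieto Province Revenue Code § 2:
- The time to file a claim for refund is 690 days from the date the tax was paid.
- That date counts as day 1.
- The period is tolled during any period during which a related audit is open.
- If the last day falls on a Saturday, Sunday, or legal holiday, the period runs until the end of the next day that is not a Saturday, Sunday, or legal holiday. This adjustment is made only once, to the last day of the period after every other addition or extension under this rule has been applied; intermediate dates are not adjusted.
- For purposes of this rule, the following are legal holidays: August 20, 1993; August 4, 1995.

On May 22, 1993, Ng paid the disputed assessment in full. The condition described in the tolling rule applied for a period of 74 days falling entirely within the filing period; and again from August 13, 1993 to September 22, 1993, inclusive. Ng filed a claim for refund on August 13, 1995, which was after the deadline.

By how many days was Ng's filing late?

Counting May 22, 1993 as day 1, day 690 is April 11, 1995.
Tolling adds 74 days: April 11, 1995 + 74 days = June 24, 1995.
From August 13, 1993 through September 22, 1993 inclusive is 41 days; tolling adds 41 days: June 24, 1995 + 41 days = August 4, 1995.
August 4, 1995 is a listed holiday; August 5, 1995 is Saturday; August 6, 1995 is Sunday. The next qualifying day is August 7, 1995.
The deadline is August 7, 1995; from August 7, 1995 to August 13, 1995 is 6 days.

6 days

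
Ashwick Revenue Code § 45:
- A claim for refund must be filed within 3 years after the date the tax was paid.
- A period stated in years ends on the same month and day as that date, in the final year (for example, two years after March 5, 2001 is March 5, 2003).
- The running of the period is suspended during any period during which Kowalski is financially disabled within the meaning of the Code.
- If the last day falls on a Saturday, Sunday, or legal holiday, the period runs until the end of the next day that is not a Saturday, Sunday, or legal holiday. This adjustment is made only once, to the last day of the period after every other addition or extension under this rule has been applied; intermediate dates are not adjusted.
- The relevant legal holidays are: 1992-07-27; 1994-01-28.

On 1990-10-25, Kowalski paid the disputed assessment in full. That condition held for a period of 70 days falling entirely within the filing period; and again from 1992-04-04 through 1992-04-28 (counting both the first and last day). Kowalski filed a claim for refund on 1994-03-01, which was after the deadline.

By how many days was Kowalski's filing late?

29 days

3 years after 1990-10-25 is October 25, 1993.
Tolling adds 70 days: October 25, 1993 + 70 days = January 3, 1994.
From April 4, 1992 through April 28, 1992 inclusive is 25 days; tolling adds 25 days: January 3, 1994 + 25 days = January 28, 1994.
January 28, 1994 is a listed holiday; January 29, 1994 is Saturday; January 30, 1994 is Sunday. The next qualifying day is January 31, 1994.
The deadline is January 31, 1994; from January 31, 1994 to March 1, 1994 is 29 days.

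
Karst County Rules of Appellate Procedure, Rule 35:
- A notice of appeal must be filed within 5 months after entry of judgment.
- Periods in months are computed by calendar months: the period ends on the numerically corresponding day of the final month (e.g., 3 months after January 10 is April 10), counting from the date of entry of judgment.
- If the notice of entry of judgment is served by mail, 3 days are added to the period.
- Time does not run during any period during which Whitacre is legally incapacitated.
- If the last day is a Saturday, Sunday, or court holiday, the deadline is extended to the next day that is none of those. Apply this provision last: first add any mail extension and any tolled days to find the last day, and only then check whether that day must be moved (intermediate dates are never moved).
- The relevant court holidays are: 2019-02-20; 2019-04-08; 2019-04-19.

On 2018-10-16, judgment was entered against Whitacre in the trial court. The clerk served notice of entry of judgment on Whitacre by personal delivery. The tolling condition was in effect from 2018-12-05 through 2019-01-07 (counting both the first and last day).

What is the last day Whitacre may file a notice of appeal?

5 months after 2018-10-16 is March 16, 2019.
Service was not by mail, so no mail extension applies.
From December 5, 2018 through January 7, 2019 inclusive is 34 days; tolling adds 34 days: March 16, 2019 + 34 days = April 19, 2019.
April 19, 2019 is a listed holiday; April 20, 2019 is Saturday; April 21, 2019 is Sunday. The next qualifying day is April 22, 2019.

April 22, 2019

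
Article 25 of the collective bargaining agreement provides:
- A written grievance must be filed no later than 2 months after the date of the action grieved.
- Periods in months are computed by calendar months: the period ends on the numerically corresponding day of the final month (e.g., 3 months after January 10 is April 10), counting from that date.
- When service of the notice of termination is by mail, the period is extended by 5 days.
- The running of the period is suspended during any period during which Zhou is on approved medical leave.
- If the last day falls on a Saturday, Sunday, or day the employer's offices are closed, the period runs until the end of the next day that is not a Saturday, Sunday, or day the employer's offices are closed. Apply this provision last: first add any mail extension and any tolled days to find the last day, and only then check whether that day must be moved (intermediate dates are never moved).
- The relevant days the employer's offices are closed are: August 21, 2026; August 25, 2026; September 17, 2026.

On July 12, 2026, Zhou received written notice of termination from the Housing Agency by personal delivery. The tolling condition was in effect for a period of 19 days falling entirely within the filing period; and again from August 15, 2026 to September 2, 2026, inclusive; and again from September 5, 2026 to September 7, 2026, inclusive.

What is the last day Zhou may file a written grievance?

2 months after July 12, 2026 is September 12, 2026.
Service was not by mail, so no mail extension applies.
Tolling adds 19 days: September 12, 2026 + 19 days = October 1, 2026.
From August 15, 2026 through September 2, 2026 inclusive is 19 days; tolling adds 19 days: October 1, 2026 + 19 days = October 20, 2026.
From September 5, 2026 through September 7, 2026 inclusive is 3 days; tolling adds 3 days: October 20, 2026 + 3 days = October 23, 2026.
October 23, 2026 is a Friday and not a day the employer's offices are closed, so no extension applies.

October 23, 2026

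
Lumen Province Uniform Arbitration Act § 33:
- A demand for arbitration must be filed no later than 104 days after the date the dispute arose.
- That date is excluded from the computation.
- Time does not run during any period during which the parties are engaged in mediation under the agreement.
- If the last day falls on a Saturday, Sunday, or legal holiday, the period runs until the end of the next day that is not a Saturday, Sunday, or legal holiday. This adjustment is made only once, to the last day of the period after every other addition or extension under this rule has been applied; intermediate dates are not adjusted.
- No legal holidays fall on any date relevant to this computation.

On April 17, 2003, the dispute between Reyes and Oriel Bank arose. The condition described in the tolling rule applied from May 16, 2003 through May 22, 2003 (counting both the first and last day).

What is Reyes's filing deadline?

104 days after April 17, 2003 is July 30, 2003.
From May 16, 2003 through May 22, 2003 inclusive is 7 days; tolling adds 7 days: July 30, 2003 + 7 days = August 6, 2003.
August 6, 2003 is a Wednesday and not a legal holiday, so no extension applies.

August 6, 2003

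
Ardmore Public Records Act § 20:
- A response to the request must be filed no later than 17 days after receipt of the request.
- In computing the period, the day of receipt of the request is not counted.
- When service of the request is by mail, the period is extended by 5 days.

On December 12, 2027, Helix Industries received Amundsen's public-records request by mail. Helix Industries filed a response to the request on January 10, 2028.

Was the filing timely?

17 days after December 12, 2027 is December 29, 2027.
Service was by mail, adding 5 days: December 29, 2027 + 5 days = January 3, 2028.
The deadline is January 3, 2028; the filing on January 10, 2028 is after that date.

No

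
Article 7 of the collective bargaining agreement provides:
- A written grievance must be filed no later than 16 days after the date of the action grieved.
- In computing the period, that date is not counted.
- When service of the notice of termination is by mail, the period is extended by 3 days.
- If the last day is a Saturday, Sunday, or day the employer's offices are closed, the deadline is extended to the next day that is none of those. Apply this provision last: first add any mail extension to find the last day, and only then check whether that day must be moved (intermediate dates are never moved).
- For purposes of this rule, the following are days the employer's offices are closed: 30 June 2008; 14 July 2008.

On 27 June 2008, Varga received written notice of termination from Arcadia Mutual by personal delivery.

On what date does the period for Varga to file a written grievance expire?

July 15, 2008

16 days after 27 June 2008 is July 13, 2008.
Service was not by mail, so no mail extension applies.
July 13, 2008 is Sunday; July 14, 2008 is a listed holiday. The next qualifying day is July 15, 2008.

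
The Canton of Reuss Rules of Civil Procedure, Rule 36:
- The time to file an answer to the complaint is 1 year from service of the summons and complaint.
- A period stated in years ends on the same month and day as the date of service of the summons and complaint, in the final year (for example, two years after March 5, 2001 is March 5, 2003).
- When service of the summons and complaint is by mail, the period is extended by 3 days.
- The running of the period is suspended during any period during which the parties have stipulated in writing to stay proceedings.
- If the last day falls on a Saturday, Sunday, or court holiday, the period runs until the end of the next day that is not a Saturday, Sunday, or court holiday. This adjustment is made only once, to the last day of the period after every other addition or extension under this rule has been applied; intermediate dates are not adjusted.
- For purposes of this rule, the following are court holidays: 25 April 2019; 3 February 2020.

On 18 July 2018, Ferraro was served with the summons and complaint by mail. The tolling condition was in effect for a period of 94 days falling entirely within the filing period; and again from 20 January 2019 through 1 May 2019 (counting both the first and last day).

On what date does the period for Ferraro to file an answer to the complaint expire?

1 year after 18 July 2018 is July 18, 2019.
Service was by mail, adding 3 days: July 18, 2019 + 3 days = July 21, 2019.
Tolling adds 94 days: July 21, 2019 + 94 days = October 23, 2019.
From January 20, 2019 through May 1, 2019 inclusive is 102 days; tolling adds 102 days: October 23, 2019 + 102 days = February 2, 2020.
February 2, 2020 is Sunday; February 3, 2020 is a listed holiday. The next qualifying day is February 4, 2020.

February 4, 2020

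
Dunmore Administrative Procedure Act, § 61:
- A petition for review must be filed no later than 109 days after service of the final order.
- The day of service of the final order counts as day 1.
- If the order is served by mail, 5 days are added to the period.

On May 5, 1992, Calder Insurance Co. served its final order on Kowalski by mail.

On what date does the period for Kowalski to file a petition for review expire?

August 26, 1992

Counting May 5, 1992 as day 1, day 109 is August 21, 1992.
Service was by mail, adding 5 days: August 21, 1992 + 5 days = August 26, 1992.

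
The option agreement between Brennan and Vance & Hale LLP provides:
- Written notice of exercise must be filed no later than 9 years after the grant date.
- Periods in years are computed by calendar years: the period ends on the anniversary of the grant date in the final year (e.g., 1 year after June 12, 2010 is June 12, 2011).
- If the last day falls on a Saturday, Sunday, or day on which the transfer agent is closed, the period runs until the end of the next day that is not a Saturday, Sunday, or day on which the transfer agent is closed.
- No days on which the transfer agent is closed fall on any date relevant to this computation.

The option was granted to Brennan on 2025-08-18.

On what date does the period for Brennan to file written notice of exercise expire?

9 years after 2025-08-18 is August 18, 2034.
August 18, 2034 is a Friday and not a day on which the transfer agent is closed, so no extension applies.

August 18, 2034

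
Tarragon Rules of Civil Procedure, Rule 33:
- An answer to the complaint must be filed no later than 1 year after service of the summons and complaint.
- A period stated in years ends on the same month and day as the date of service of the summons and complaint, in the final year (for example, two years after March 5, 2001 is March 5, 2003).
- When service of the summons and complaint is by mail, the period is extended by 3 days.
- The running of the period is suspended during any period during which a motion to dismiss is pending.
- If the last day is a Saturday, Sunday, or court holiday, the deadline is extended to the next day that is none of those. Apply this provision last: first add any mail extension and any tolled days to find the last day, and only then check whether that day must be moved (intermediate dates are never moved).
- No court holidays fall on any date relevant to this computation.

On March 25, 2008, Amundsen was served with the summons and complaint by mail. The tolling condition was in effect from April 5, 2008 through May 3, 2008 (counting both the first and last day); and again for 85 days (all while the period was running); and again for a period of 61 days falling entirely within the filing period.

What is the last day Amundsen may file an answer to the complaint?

September 21, 2009

1 year after March 25, 2008 is March 25, 2009.
Service was by mail, adding 3 days: March 25, 2009 + 3 days = March 28, 2009.
From April 5, 2008 through May 3, 2008 inclusive is 29 days; tolling adds 29 days: March 28, 2009 + 29 days = April 26, 2009.
Tolling adds 85 days: April 26, 2009 + 85 days = July 20, 2009.
Tolling adds 61 days: July 20, 2009 + 61 days = September 19, 2009.
September 19, 2009 is Saturday; September 20, 2009 is Sunday. The next qualifying day is September 21, 2009.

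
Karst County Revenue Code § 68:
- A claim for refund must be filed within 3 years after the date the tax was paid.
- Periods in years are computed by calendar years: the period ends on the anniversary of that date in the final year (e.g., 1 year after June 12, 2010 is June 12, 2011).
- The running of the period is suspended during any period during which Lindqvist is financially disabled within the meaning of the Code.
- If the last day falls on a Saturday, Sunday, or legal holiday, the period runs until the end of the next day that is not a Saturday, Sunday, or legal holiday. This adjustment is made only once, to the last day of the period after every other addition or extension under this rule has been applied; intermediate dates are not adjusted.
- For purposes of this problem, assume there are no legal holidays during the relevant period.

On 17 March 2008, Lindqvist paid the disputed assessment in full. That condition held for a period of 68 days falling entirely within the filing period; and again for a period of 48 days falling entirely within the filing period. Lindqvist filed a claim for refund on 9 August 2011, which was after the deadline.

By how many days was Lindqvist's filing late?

29 days

3 years after 17 March 2008 is March 17, 2011.
Tolling adds 68 days: March 17, 2011 + 68 days = May 24, 2011.
Tolling adds 48 days: May 24, 2011 + 48 days = July 11, 2011.
July 11, 2011 is a Monday and not a legal holiday, so no extension applies.
The deadline is July 11, 2011; from July 11, 2011 to August 9, 2011 is 29 days.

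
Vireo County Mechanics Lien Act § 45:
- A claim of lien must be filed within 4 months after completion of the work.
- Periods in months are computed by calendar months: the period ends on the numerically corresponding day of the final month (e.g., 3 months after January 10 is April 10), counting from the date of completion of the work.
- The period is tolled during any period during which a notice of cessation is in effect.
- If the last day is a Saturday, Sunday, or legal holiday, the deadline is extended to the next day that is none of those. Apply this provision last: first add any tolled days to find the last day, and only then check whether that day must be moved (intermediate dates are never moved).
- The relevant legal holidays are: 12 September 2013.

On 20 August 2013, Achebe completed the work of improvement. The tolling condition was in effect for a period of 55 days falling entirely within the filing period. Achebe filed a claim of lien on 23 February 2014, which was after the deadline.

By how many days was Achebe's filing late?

4 months after 20 August 2013 is December 20, 2013.
Tolling adds 55 days: December 20, 2013 + 55 days = February 13, 2014.
February 13, 2014 is a Thursday and not a legal holiday, so no extension applies.
The deadline is February 13, 2014; from February 13, 2014 to February 23, 2014 is 10 days.

10 days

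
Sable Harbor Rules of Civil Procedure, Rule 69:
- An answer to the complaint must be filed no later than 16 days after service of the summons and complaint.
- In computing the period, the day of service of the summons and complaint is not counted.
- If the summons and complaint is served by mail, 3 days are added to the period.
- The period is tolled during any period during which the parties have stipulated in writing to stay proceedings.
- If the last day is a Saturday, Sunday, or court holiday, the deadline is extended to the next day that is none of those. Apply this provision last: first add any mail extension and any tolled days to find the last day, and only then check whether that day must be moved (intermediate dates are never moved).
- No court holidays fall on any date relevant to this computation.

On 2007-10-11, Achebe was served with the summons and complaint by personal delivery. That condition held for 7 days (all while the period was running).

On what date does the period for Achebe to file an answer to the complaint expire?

November 5, 2007

16 days after 2007-10-11 is October 27, 2007.
Service was not by mail, so no mail extension applies.
Tolling adds 7 days: October 27, 2007 + 7 days = November 3, 2007.
November 3, 2007 is Saturday; November 4, 2007 is Sunday. The next qualifying day is November 5, 2007.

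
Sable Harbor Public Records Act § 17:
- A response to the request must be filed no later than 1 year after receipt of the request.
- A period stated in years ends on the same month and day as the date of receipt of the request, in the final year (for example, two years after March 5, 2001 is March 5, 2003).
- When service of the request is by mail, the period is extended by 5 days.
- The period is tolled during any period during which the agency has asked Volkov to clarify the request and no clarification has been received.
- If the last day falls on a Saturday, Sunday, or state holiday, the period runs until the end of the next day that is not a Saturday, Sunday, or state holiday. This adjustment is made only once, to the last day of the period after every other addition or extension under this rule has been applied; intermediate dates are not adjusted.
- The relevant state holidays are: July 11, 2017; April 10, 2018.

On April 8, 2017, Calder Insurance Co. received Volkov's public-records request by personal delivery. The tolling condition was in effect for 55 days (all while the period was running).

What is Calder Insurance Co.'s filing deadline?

1 year after April 8, 2017 is April 8, 2018.
Service was not by mail, so no mail extension applies.
Tolling adds 55 days: April 8, 2018 + 55 days = June 2, 2018.
June 2, 2018 is Saturday; June 3, 2018 is Sunday. The next qualifying day is June 4, 2018.

June 4, 2018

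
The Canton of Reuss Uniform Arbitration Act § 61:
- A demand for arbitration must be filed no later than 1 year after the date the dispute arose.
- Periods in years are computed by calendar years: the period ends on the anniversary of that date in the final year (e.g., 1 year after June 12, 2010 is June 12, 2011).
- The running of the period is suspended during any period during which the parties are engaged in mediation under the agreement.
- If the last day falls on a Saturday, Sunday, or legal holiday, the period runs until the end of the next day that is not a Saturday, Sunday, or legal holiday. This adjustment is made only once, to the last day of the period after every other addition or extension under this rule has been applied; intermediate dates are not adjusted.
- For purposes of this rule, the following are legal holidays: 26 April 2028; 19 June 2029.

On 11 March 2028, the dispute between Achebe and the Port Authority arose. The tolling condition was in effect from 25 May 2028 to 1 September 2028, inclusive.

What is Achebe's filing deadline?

June 20, 2029

1 year after 11 March 2028 is March 11, 2029.
From May 25, 2028 through September 1, 2028 inclusive is 100 days; tolling adds 100 days: March 11, 2029 + 100 days = June 19, 2029.
June 19, 2029 is a listed holiday. The next qualifying day is June 20, 2029.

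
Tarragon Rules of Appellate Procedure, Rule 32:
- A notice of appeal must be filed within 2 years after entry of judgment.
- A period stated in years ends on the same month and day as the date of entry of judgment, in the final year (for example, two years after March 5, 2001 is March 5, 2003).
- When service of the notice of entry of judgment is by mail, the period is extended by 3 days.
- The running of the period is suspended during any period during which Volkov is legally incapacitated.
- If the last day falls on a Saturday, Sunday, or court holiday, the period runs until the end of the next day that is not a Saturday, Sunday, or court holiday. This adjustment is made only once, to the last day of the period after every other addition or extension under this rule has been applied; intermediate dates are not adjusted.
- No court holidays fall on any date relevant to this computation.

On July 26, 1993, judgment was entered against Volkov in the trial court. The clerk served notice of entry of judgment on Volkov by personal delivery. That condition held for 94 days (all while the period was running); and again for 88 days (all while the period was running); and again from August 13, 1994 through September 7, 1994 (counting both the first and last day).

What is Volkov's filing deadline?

February 19, 1996

2 years after July 26, 1993 is July 26, 1995.
Service was not by mail, so no mail extension applies.
Tolling adds 94 days: July 26, 1995 + 94 days = October 28, 1995.
Tolling adds 88 days: October 28, 1995 + 88 days = January 24, 1996.
From August 13, 1994 through September 7, 1994 inclusive is 26 days; tolling adds 26 days: January 24, 1996 + 26 days = February 19, 1996.
February 19, 1996 is a Monday and not a court holiday, so no extension applies.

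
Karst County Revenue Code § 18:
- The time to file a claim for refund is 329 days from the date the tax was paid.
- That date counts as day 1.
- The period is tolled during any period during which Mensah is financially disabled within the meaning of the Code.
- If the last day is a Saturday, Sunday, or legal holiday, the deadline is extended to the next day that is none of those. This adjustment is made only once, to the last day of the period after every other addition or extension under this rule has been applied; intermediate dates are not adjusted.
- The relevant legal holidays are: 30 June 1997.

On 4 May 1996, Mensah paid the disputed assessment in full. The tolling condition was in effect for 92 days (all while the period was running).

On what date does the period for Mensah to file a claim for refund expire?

Counting 4 May 1996 as day 1, day 329 is March 28, 1997.
Tolling adds 92 days: March 28, 1997 + 92 days = June 28, 1997.
June 28, 1997 is Saturday; June 29, 1997 is Sunday; June 30, 1997 is a listed holiday. The next qualifying day is July 1, 1997.

July 1, 1997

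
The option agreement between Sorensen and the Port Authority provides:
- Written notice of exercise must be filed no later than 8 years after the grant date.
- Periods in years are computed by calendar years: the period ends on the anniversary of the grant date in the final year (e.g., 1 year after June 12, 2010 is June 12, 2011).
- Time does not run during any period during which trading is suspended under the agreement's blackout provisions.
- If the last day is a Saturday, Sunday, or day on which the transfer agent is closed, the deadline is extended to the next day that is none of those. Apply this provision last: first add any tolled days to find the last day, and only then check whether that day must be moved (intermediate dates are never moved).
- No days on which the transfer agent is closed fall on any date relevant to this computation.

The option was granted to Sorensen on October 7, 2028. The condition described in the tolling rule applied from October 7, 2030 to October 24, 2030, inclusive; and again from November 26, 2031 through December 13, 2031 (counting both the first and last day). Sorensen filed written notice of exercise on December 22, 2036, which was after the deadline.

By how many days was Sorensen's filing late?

40 days

8 years after October 7, 2028 is October 7, 2036.
From October 7, 2030 through October 24, 2030 inclusive is 18 days; tolling adds 18 days: October 7, 2036 + 18 days = October 25, 2036.
From November 26, 2031 through December 13, 2031 inclusive is 18 days; tolling adds 18 days: October 25, 2036 + 18 days = November 12, 2036.
November 12, 2036 is a Wednesday and not a day on which the transfer agent is closed, so no extension applies.
The deadline is November 12, 2036; from November 12, 2036 to December 22, 2036 is 40 days.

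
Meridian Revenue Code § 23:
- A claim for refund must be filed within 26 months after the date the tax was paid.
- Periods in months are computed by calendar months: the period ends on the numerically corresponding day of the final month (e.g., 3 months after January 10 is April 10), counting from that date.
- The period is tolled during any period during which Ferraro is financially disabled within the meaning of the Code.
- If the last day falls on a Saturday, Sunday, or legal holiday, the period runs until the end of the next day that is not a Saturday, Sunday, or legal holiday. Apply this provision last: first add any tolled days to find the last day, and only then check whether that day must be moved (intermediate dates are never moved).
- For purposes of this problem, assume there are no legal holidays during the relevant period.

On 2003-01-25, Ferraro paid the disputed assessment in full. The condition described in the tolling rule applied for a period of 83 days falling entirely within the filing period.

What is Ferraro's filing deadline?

June 16, 2005

26 months after 2003-01-25 is March 25, 2005.
Tolling adds 83 days: March 25, 2005 + 83 days = June 16, 2005.
June 16, 2005 is a Thursday and not a legal holiday, so no extension applies.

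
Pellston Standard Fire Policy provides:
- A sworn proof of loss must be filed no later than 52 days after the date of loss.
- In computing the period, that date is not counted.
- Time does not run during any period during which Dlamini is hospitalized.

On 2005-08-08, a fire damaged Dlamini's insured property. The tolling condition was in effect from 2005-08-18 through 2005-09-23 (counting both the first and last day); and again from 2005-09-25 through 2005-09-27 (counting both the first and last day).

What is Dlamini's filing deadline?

November 8, 2005

52 days after 2005-08-08 is September 29, 2005.
From August 18, 2005 through September 23, 2005 inclusive is 37 days; tolling adds 37 days: September 29, 2005 + 37 days = November 5, 2005.
From September 25, 2005 through September 27, 2005 inclusive is 3 days; tolling adds 3 days: November 5, 2005 + 3 days = November 8, 2005.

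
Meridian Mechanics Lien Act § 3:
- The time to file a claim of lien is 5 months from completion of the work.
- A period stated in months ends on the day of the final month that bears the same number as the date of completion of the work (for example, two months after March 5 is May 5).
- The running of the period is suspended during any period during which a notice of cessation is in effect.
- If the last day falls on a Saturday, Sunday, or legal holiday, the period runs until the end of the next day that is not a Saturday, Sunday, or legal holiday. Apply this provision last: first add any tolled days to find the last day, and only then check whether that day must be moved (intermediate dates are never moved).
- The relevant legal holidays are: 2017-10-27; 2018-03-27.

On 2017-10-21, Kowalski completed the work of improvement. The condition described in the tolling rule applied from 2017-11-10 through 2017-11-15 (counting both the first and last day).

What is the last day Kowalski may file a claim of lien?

March 28, 2018

5 months after 2017-10-21 is March 21, 2018.
From November 10, 2017 through November 15, 2017 inclusive is 6 days; tolling adds 6 days: March 21, 2018 + 6 days = March 27, 2018.
March 27, 2018 is a listed holiday. The next qualifying day is March 28, 2018.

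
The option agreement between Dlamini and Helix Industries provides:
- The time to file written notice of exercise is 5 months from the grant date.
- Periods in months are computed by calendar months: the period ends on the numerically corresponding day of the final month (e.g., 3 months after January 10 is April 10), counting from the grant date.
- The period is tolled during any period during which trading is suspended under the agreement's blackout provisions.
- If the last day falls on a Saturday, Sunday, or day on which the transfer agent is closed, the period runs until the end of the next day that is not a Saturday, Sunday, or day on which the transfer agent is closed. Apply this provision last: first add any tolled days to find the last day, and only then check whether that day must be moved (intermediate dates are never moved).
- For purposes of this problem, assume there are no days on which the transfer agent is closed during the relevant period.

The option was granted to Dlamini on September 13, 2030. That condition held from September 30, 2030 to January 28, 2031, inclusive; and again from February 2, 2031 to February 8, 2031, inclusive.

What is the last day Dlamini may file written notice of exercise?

5 months after September 13, 2030 is February 13, 2031.
From September 30, 2030 through January 28, 2031 inclusive is 121 days; tolling adds 121 days: February 13, 2031 + 121 days = June 14, 2031.
From February 2, 2031 through February 8, 2031 inclusive is 7 days; tolling adds 7 days: June 14, 2031 + 7 days = June 21, 2031.
June 21, 2031 is Saturday; June 22, 2031 is Sunday. The next qualifying day is June 23, 2031.

June 23, 2031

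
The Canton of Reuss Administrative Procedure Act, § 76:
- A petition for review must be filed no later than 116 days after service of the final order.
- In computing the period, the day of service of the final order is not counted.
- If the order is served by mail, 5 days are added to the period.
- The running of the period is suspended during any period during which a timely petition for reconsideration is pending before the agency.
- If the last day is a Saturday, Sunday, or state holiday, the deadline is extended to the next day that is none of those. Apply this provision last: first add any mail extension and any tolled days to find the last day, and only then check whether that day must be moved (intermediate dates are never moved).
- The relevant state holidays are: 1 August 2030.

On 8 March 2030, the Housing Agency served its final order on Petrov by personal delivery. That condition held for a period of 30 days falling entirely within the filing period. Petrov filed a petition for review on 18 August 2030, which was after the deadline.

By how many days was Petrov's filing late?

16 days

116 days after 8 March 2030 is July 2, 2030.
Service was not by mail, so no mail extension applies.
Tolling adds 30 days: July 2, 2030 + 30 days = August 1, 2030.
August 1, 2030 is a listed holiday. The next qualifying day is August 2, 2030.
The deadline is August 2, 2030; from August 2, 2030 to August 18, 2030 is 16 days.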